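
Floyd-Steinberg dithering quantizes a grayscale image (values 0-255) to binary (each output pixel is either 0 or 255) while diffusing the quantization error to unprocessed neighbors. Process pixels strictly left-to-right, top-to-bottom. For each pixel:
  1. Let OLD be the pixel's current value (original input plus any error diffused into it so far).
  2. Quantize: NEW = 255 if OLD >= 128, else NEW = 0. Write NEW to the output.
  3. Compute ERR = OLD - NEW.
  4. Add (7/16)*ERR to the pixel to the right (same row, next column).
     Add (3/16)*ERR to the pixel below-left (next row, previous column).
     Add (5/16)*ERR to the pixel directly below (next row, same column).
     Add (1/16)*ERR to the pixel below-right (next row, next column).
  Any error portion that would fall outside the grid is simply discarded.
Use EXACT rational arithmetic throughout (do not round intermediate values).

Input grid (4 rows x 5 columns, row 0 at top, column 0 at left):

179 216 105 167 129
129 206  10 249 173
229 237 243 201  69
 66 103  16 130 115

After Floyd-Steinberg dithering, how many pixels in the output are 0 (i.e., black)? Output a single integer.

Answer: 9

Derivation:
(0,0): OLD=179 → NEW=255, ERR=-76
(0,1): OLD=731/4 → NEW=255, ERR=-289/4
(0,2): OLD=4697/64 → NEW=0, ERR=4697/64
(0,3): OLD=203887/1024 → NEW=255, ERR=-57233/1024
(0,4): OLD=1712905/16384 → NEW=0, ERR=1712905/16384
(1,0): OLD=5869/64 → NEW=0, ERR=5869/64
(1,1): OLD=119067/512 → NEW=255, ERR=-11493/512
(1,2): OLD=133015/16384 → NEW=0, ERR=133015/16384
(1,3): OLD=16991867/65536 → NEW=255, ERR=280187/65536
(1,4): OLD=213960145/1048576 → NEW=255, ERR=-53426735/1048576
(2,0): OLD=2076249/8192 → NEW=255, ERR=-12711/8192
(2,1): OLD=62012803/262144 → NEW=255, ERR=-4833917/262144
(2,2): OLD=993497481/4194304 → NEW=255, ERR=-76050039/4194304
(2,3): OLD=12439122251/67108864 → NEW=255, ERR=-4673638069/67108864
(2,4): OLD=24563075661/1073741824 → NEW=0, ERR=24563075661/1073741824
(3,0): OLD=260288553/4194304 → NEW=0, ERR=260288553/4194304
(3,1): OLD=4056430677/33554432 → NEW=0, ERR=4056430677/33554432
(3,2): OLD=52627498583/1073741824 → NEW=0, ERR=52627498583/1073741824
(3,3): OLD=285263106935/2147483648 → NEW=255, ERR=-262345223305/2147483648
(3,4): OLD=2211027687587/34359738368 → NEW=0, ERR=2211027687587/34359738368
Output grid:
  Row 0: ##.#.  (2 black, running=2)
  Row 1: .#.##  (2 black, running=4)
  Row 2: ####.  (1 black, running=5)
  Row 3: ...#.  (4 black, running=9)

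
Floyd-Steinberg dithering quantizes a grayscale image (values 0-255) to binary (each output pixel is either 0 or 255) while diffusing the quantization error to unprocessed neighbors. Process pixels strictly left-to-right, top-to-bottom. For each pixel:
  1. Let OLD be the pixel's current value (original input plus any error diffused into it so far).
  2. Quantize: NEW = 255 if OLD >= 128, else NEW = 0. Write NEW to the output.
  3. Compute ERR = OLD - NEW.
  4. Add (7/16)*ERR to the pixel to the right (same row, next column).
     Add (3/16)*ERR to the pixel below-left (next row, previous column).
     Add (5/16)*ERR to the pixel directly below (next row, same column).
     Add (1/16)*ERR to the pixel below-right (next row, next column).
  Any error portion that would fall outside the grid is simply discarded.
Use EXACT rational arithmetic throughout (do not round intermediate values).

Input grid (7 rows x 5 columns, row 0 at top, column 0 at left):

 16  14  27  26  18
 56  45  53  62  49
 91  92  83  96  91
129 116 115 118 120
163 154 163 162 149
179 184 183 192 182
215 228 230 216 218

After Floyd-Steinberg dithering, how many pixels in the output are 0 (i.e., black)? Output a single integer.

Answer: 17

Derivation:
(0,0): OLD=16 → NEW=0, ERR=16
(0,1): OLD=21 → NEW=0, ERR=21
(0,2): OLD=579/16 → NEW=0, ERR=579/16
(0,3): OLD=10709/256 → NEW=0, ERR=10709/256
(0,4): OLD=148691/4096 → NEW=0, ERR=148691/4096
(1,0): OLD=1039/16 → NEW=0, ERR=1039/16
(1,1): OLD=11233/128 → NEW=0, ERR=11233/128
(1,2): OLD=458173/4096 → NEW=0, ERR=458173/4096
(1,3): OLD=2180365/16384 → NEW=255, ERR=-1997555/16384
(1,4): OLD=2521367/262144 → NEW=0, ERR=2521367/262144
(2,0): OLD=261627/2048 → NEW=0, ERR=261627/2048
(2,1): OLD=13129873/65536 → NEW=255, ERR=-3581807/65536
(2,2): OLD=80393635/1048576 → NEW=0, ERR=80393635/1048576
(2,3): OLD=1681699273/16777216 → NEW=0, ERR=1681699273/16777216
(2,4): OLD=34960862527/268435456 → NEW=255, ERR=-33490178753/268435456
(3,0): OLD=166381203/1048576 → NEW=255, ERR=-101005677/1048576
(3,1): OLD=663853343/8388608 → NEW=0, ERR=663853343/8388608
(3,2): OLD=50723670269/268435456 → NEW=255, ERR=-17727371011/268435456
(3,3): OLD=54670089999/536870912 → NEW=0, ERR=54670089999/536870912
(3,4): OLD=1132395370239/8589934592 → NEW=255, ERR=-1058037950721/8589934592
(4,0): OLD=19828822613/134217728 → NEW=255, ERR=-14396698027/134217728
(4,1): OLD=487048159741/4294967296 → NEW=0, ERR=487048159741/4294967296
(4,2): OLD=14844397216867/68719476736 → NEW=255, ERR=-2679069350813/68719476736
(4,3): OLD=164425138047261/1099511627776 → NEW=255, ERR=-115950327035619/1099511627776
(4,4): OLD=1244403487225163/17592186044416 → NEW=0, ERR=1244403487225163/17592186044416
(5,0): OLD=11458459130647/68719476736 → NEW=255, ERR=-6065007437033/68719476736
(5,1): OLD=91705311394285/549755813888 → NEW=255, ERR=-48482421147155/549755813888
(5,2): OLD=2103123949789757/17592186044416 → NEW=0, ERR=2103123949789757/17592186044416
(5,3): OLD=15634101430498023/70368744177664 → NEW=255, ERR=-2309928334806297/70368744177664
(5,4): OLD=206211533515937133/1125899906842624 → NEW=255, ERR=-80892942728931987/1125899906842624
(6,0): OLD=1503112438851935/8796093022208 → NEW=255, ERR=-739891281811105/8796093022208
(6,1): OLD=50817359306618121/281474976710656 → NEW=255, ERR=-20958759754599159/281474976710656
(6,2): OLD=1004824372351181603/4503599627370496 → NEW=255, ERR=-143593532628294877/4503599627370496
(6,3): OLD=13387792935055348945/72057594037927936 → NEW=255, ERR=-4986893544616274735/72057594037927936
(6,4): OLD=188177524903878833655/1152921504606846976 → NEW=255, ERR=-105817458770867145225/1152921504606846976
Output grid:
  Row 0: .....  (5 black, running=5)
  Row 1: ...#.  (4 black, running=9)
  Row 2: .#..#  (3 black, running=12)
  Row 3: #.#.#  (2 black, running=14)
  Row 4: #.##.  (2 black, running=16)
  Row 5: ##.##  (1 black, running=17)
  Row 6: #####  (0 black, running=17)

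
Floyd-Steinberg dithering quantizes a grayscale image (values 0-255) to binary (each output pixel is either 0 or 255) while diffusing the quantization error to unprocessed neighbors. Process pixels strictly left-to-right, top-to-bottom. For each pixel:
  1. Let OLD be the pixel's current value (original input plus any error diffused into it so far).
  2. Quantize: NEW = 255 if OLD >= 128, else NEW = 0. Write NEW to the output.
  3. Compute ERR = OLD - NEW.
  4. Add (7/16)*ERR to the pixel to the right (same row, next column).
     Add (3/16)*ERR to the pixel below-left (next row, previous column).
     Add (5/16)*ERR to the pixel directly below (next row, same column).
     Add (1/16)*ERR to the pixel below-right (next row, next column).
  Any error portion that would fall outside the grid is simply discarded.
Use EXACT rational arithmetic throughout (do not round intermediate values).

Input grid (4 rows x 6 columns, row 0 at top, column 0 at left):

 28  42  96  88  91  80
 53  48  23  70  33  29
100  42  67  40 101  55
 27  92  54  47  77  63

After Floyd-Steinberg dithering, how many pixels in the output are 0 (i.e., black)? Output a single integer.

(0,0): OLD=28 → NEW=0, ERR=28
(0,1): OLD=217/4 → NEW=0, ERR=217/4
(0,2): OLD=7663/64 → NEW=0, ERR=7663/64
(0,3): OLD=143753/1024 → NEW=255, ERR=-117367/1024
(0,4): OLD=669375/16384 → NEW=0, ERR=669375/16384
(0,5): OLD=25657145/262144 → NEW=0, ERR=25657145/262144
(1,0): OLD=4603/64 → NEW=0, ERR=4603/64
(1,1): OLD=61757/512 → NEW=0, ERR=61757/512
(1,2): OLD=1557921/16384 → NEW=0, ERR=1557921/16384
(1,3): OLD=5959005/65536 → NEW=0, ERR=5959005/65536
(1,4): OLD=405739655/4194304 → NEW=0, ERR=405739655/4194304
(1,5): OLD=7010266241/67108864 → NEW=0, ERR=7010266241/67108864
(2,0): OLD=1188591/8192 → NEW=255, ERR=-900369/8192
(2,1): OLD=14138133/262144 → NEW=0, ERR=14138133/262144
(2,2): OLD=607746623/4194304 → NEW=255, ERR=-461800897/4194304
(2,3): OLD=1487338311/33554432 → NEW=0, ERR=1487338311/33554432
(2,4): OLD=188862652821/1073741824 → NEW=255, ERR=-84941512299/1073741824
(2,5): OLD=1014992869987/17179869184 → NEW=0, ERR=1014992869987/17179869184
(3,0): OLD=11601567/4194304 → NEW=0, ERR=11601567/4194304
(3,1): OLD=2769942739/33554432 → NEW=0, ERR=2769942739/33554432
(3,2): OLD=18090144249/268435456 → NEW=0, ERR=18090144249/268435456
(3,3): OLD=1178906453851/17179869184 → NEW=0, ERR=1178906453851/17179869184
(3,4): OLD=13214559426459/137438953472 → NEW=0, ERR=13214559426459/137438953472
(3,5): OLD=260767582310197/2199023255552 → NEW=0, ERR=260767582310197/2199023255552
Output grid:
  Row 0: ...#..  (5 black, running=5)
  Row 1: ......  (6 black, running=11)
  Row 2: #.#.#.  (3 black, running=14)
  Row 3: ......  (6 black, running=20)

Answer: 20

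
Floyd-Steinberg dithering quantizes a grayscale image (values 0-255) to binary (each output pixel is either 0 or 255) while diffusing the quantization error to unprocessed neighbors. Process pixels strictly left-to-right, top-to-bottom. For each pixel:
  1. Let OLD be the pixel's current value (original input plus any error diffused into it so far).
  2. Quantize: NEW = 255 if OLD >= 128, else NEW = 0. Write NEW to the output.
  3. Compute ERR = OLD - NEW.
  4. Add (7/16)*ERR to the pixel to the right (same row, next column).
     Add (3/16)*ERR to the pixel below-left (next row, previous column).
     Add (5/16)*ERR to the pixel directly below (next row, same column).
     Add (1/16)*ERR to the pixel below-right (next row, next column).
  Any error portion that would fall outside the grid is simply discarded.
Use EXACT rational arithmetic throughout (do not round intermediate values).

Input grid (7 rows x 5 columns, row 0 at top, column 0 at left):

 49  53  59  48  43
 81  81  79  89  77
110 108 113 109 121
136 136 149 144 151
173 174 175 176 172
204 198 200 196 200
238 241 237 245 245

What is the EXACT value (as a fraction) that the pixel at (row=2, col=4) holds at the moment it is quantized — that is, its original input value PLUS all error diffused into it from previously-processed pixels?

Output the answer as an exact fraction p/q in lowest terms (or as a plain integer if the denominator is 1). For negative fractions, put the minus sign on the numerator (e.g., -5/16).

Answer: 705142900453/4294967296

Derivation:
(0,0): OLD=49 → NEW=0, ERR=49
(0,1): OLD=1191/16 → NEW=0, ERR=1191/16
(0,2): OLD=23441/256 → NEW=0, ERR=23441/256
(0,3): OLD=360695/4096 → NEW=0, ERR=360695/4096
(0,4): OLD=5342913/65536 → NEW=0, ERR=5342913/65536
(1,0): OLD=28229/256 → NEW=0, ERR=28229/256
(1,1): OLD=353763/2048 → NEW=255, ERR=-168477/2048
(1,2): OLD=6080927/65536 → NEW=0, ERR=6080927/65536
(1,3): OLD=46693747/262144 → NEW=255, ERR=-20152973/262144
(1,4): OLD=311833337/4194304 → NEW=0, ERR=311833337/4194304
(2,0): OLD=4228209/32768 → NEW=255, ERR=-4127631/32768
(2,1): OLD=53972459/1048576 → NEW=0, ERR=53972459/1048576
(2,2): OLD=2432010881/16777216 → NEW=255, ERR=-1846179199/16777216
(2,3): OLD=15185976307/268435456 → NEW=0, ERR=15185976307/268435456
(2,4): OLD=705142900453/4294967296 → NEW=255, ERR=-390073760027/4294967296
Target (2,4): original=121, with diffused error = 705142900453/4294967296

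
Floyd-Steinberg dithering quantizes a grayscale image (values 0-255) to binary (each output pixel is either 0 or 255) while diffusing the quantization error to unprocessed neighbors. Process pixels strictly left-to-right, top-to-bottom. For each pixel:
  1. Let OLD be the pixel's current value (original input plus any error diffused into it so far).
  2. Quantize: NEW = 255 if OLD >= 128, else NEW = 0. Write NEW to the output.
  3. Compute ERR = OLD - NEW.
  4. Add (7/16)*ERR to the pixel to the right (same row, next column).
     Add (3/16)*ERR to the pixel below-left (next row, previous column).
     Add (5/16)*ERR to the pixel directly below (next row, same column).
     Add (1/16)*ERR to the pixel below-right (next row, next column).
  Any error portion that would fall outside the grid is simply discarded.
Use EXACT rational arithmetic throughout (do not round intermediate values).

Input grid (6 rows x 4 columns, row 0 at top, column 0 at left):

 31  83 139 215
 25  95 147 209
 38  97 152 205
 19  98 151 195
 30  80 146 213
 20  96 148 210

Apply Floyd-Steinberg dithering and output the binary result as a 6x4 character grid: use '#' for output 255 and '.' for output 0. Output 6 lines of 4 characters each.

Answer: ..##
.#.#
..##
.#.#
..##
..##

Derivation:
(0,0): OLD=31 → NEW=0, ERR=31
(0,1): OLD=1545/16 → NEW=0, ERR=1545/16
(0,2): OLD=46399/256 → NEW=255, ERR=-18881/256
(0,3): OLD=748473/4096 → NEW=255, ERR=-296007/4096
(1,0): OLD=13515/256 → NEW=0, ERR=13515/256
(1,1): OLD=279309/2048 → NEW=255, ERR=-242931/2048
(1,2): OLD=4229777/65536 → NEW=0, ERR=4229777/65536
(1,3): OLD=220246727/1048576 → NEW=255, ERR=-47140153/1048576
(2,0): OLD=1056991/32768 → NEW=0, ERR=1056991/32768
(2,1): OLD=93789957/1048576 → NEW=0, ERR=93789957/1048576
(2,2): OLD=409905945/2097152 → NEW=255, ERR=-124867815/2097152
(2,3): OLD=5668535189/33554432 → NEW=255, ERR=-2887844971/33554432
(3,0): OLD=769255535/16777216 → NEW=0, ERR=769255535/16777216
(3,1): OLD=36739011825/268435456 → NEW=255, ERR=-31712029455/268435456
(3,2): OLD=301342403599/4294967296 → NEW=0, ERR=301342403599/4294967296
(3,3): OLD=13405744722153/68719476736 → NEW=255, ERR=-4117721845527/68719476736
(4,0): OLD=95253373315/4294967296 → NEW=0, ERR=95253373315/4294967296
(4,1): OLD=2364163011721/34359738368 → NEW=0, ERR=2364163011721/34359738368
(4,2): OLD=197262927030249/1099511627776 → NEW=255, ERR=-83112538052631/1099511627776
(4,3): OLD=2913073768771375/17592186044416 → NEW=255, ERR=-1572933672554705/17592186044416
(5,0): OLD=21897740245523/549755813888 → NEW=0, ERR=21897740245523/549755813888
(5,1): OLD=2148731554987365/17592186044416 → NEW=0, ERR=2148731554987365/17592186044416
(5,2): OLD=1454439526194225/8796093022208 → NEW=255, ERR=-788564194468815/8796093022208
(5,3): OLD=38875377415058729/281474976710656 → NEW=255, ERR=-32900741646158551/281474976710656
Row 0: ..##
Row 1: .#.#
Row 2: ..##
Row 3: .#.#
Row 4: ..##
Row 5: ..##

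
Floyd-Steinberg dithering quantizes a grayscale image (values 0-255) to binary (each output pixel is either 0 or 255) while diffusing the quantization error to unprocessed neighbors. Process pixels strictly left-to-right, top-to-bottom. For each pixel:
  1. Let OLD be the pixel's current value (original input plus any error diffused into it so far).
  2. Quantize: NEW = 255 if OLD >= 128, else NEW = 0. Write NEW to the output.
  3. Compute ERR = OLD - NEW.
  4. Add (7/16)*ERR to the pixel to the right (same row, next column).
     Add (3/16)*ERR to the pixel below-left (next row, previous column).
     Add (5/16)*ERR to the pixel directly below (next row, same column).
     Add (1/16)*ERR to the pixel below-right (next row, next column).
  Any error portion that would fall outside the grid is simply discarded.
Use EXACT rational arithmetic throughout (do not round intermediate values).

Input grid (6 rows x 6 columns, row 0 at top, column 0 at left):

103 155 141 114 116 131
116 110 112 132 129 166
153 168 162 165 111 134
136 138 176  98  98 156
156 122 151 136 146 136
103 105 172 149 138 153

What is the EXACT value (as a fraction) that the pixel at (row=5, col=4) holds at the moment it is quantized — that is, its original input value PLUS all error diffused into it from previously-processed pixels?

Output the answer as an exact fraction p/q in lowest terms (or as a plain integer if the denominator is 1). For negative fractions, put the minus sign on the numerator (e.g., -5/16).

Answer: 1711832492537587303/9007199254740992

Derivation:
(0,0): OLD=103 → NEW=0, ERR=103
(0,1): OLD=3201/16 → NEW=255, ERR=-879/16
(0,2): OLD=29943/256 → NEW=0, ERR=29943/256
(0,3): OLD=676545/4096 → NEW=255, ERR=-367935/4096
(0,4): OLD=5026631/65536 → NEW=0, ERR=5026631/65536
(0,5): OLD=172549873/1048576 → NEW=255, ERR=-94837007/1048576
(1,0): OLD=35299/256 → NEW=255, ERR=-29981/256
(1,1): OLD=143285/2048 → NEW=0, ERR=143285/2048
(1,2): OLD=10412633/65536 → NEW=255, ERR=-6299047/65536
(1,3): OLD=21907301/262144 → NEW=0, ERR=21907301/262144
(1,4): OLD=2801093391/16777216 → NEW=255, ERR=-1477096689/16777216
(1,5): OLD=27920465849/268435456 → NEW=0, ERR=27920465849/268435456
(2,0): OLD=4244119/32768 → NEW=255, ERR=-4111721/32768
(2,1): OLD=114949997/1048576 → NEW=0, ERR=114949997/1048576
(2,2): OLD=3354884743/16777216 → NEW=255, ERR=-923305337/16777216
(2,3): OLD=19397601551/134217728 → NEW=255, ERR=-14827919089/134217728
(2,4): OLD=257177241261/4294967296 → NEW=0, ERR=257177241261/4294967296
(2,5): OLD=12864151086987/68719476736 → NEW=255, ERR=-4659315480693/68719476736
(3,0): OLD=1968676007/16777216 → NEW=0, ERR=1968676007/16777216
(3,1): OLD=27572853787/134217728 → NEW=255, ERR=-6652666853/134217728
(3,2): OLD=132343041473/1073741824 → NEW=0, ERR=132343041473/1073741824
(3,3): OLD=8602812384643/68719476736 → NEW=0, ERR=8602812384643/68719476736
(3,4): OLD=83488082249891/549755813888 → NEW=255, ERR=-56699650291549/549755813888
(3,5): OLD=821839027077293/8796093022208 → NEW=0, ERR=821839027077293/8796093022208
(4,0): OLD=393796488809/2147483648 → NEW=255, ERR=-153811841431/2147483648
(4,1): OLD=3629040620373/34359738368 → NEW=0, ERR=3629040620373/34359738368
(4,2): OLD=281584869475951/1099511627776 → NEW=255, ERR=1209404393071/1099511627776
(4,3): OLD=2884549496282571/17592186044416 → NEW=255, ERR=-1601457945043509/17592186044416
(4,4): OLD=27946551070735739/281474976710656 → NEW=0, ERR=27946551070735739/281474976710656
(4,5): OLD=910579430200631421/4503599627370496 → NEW=255, ERR=-237838474778845059/4503599627370496
(5,0): OLD=55207023377103/549755813888 → NEW=0, ERR=55207023377103/549755813888
(5,1): OLD=3125600911569343/17592186044416 → NEW=255, ERR=-1360406529756737/17592186044416
(5,2): OLD=18020648799940901/140737488355328 → NEW=255, ERR=-17867410730667739/140737488355328
(5,3): OLD=376925219382208231/4503599627370496 → NEW=0, ERR=376925219382208231/4503599627370496
(5,4): OLD=1711832492537587303/9007199254740992 → NEW=255, ERR=-585003317421365657/9007199254740992
Target (5,4): original=138, with diffused error = 1711832492537587303/9007199254740992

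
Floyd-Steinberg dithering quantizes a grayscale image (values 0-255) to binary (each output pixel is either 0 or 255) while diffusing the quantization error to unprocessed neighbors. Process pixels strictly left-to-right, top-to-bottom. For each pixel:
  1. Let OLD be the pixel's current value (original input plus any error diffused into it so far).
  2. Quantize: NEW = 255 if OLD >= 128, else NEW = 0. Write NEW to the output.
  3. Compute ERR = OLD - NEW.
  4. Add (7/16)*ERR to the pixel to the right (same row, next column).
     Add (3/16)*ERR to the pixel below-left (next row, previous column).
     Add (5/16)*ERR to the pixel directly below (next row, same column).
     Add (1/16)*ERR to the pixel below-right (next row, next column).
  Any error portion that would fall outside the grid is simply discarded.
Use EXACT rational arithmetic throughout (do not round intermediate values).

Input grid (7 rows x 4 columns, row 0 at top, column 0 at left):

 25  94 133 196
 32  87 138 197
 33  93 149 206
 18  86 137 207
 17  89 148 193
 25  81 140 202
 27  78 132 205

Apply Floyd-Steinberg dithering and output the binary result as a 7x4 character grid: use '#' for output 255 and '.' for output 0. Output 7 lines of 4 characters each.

Answer: ..##
.#.#
..##
..#.
.#.#
..##
..##

Derivation:
(0,0): OLD=25 → NEW=0, ERR=25
(0,1): OLD=1679/16 → NEW=0, ERR=1679/16
(0,2): OLD=45801/256 → NEW=255, ERR=-19479/256
(0,3): OLD=666463/4096 → NEW=255, ERR=-378017/4096
(1,0): OLD=15229/256 → NEW=0, ERR=15229/256
(1,1): OLD=272619/2048 → NEW=255, ERR=-249621/2048
(1,2): OLD=3286727/65536 → NEW=0, ERR=3286727/65536
(1,3): OLD=194348577/1048576 → NEW=255, ERR=-73038303/1048576
(2,0): OLD=941641/32768 → NEW=0, ERR=941641/32768
(2,1): OLD=84519987/1048576 → NEW=0, ERR=84519987/1048576
(2,2): OLD=375932799/2097152 → NEW=255, ERR=-158840961/2097152
(2,3): OLD=5175118499/33554432 → NEW=255, ERR=-3381261661/33554432
(3,0): OLD=706212409/16777216 → NEW=0, ERR=706212409/16777216
(3,1): OLD=31460472167/268435456 → NEW=0, ERR=31460472167/268435456
(3,2): OLD=647462446489/4294967296 → NEW=255, ERR=-447754213991/4294967296
(3,3): OLD=8601338435247/68719476736 → NEW=0, ERR=8601338435247/68719476736
(4,0): OLD=223892853253/4294967296 → NEW=0, ERR=223892853253/4294967296
(4,1): OLD=4518824455183/34359738368 → NEW=255, ERR=-4242908828657/34359738368
(4,2): OLD=101364556370863/1099511627776 → NEW=0, ERR=101364556370863/1099511627776
(4,3): OLD=4678325797206393/17592186044416 → NEW=255, ERR=192318355880313/17592186044416
(5,0): OLD=9970882991349/549755813888 → NEW=0, ERR=9970882991349/549755813888
(5,1): OLD=1247104258436819/17592186044416 → NEW=0, ERR=1247104258436819/17592186044416
(5,2): OLD=1707811775174599/8796093022208 → NEW=255, ERR=-535191945488441/8796093022208
(5,3): OLD=51948682740049711/281474976710656 → NEW=255, ERR=-19827436321167569/281474976710656
(6,0): OLD=12936478425114009/281474976710656 → NEW=0, ERR=12936478425114009/281474976710656
(6,1): OLD=495331125910322623/4503599627370496 → NEW=0, ERR=495331125910322623/4503599627370496
(6,2): OLD=10976370660672119305/72057594037927936 → NEW=255, ERR=-7398315818999504375/72057594037927936
(6,3): OLD=154797286802871302463/1152921504606846976 → NEW=255, ERR=-139197696871874676417/1152921504606846976
Row 0: ..##
Row 1: .#.#
Row 2: ..##
Row 3: ..#.
Row 4: .#.#
Row 5: ..##
Row 6: ..##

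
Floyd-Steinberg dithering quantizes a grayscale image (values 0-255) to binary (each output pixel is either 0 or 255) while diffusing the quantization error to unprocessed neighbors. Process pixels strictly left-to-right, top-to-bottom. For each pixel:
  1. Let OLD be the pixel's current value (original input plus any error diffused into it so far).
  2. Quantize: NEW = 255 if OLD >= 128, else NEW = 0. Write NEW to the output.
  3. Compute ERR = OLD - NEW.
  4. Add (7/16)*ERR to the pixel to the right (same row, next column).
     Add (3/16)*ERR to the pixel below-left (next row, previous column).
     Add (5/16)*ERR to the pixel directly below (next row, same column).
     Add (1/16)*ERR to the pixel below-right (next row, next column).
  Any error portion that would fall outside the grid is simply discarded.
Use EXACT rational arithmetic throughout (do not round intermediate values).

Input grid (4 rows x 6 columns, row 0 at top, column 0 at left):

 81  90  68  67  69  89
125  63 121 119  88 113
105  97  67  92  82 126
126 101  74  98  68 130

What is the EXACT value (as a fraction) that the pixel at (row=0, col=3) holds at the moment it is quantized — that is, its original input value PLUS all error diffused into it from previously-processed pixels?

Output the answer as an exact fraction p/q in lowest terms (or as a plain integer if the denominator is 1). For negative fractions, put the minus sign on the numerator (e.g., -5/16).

Answer: 494631/4096

Derivation:
(0,0): OLD=81 → NEW=0, ERR=81
(0,1): OLD=2007/16 → NEW=0, ERR=2007/16
(0,2): OLD=31457/256 → NEW=0, ERR=31457/256
(0,3): OLD=494631/4096 → NEW=0, ERR=494631/4096
Target (0,3): original=67, with diffused error = 494631/4096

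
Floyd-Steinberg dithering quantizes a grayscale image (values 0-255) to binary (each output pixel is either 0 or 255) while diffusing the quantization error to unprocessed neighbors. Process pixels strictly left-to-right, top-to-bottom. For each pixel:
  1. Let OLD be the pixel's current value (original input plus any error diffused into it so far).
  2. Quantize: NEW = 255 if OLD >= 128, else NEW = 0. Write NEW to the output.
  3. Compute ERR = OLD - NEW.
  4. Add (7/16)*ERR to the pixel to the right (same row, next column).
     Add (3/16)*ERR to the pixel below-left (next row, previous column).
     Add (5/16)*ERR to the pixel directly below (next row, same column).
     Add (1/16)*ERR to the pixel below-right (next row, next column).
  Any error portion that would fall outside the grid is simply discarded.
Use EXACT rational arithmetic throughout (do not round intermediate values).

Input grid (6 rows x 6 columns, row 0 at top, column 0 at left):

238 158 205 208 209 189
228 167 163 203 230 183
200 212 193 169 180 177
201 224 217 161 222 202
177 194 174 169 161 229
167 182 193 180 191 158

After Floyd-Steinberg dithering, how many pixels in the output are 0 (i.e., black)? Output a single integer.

Answer: 7

Derivation:
(0,0): OLD=238 → NEW=255, ERR=-17
(0,1): OLD=2409/16 → NEW=255, ERR=-1671/16
(0,2): OLD=40783/256 → NEW=255, ERR=-24497/256
(0,3): OLD=680489/4096 → NEW=255, ERR=-363991/4096
(0,4): OLD=11149087/65536 → NEW=255, ERR=-5562593/65536
(0,5): OLD=159242713/1048576 → NEW=255, ERR=-108144167/1048576
(1,0): OLD=51995/256 → NEW=255, ERR=-13285/256
(1,1): OLD=189757/2048 → NEW=0, ERR=189757/2048
(1,2): OLD=9859457/65536 → NEW=255, ERR=-6852223/65536
(1,3): OLD=28204269/262144 → NEW=0, ERR=28204269/262144
(1,4): OLD=3785857575/16777216 → NEW=255, ERR=-492332505/16777216
(1,5): OLD=35601803745/268435456 → NEW=255, ERR=-32849237535/268435456
(2,0): OLD=6591471/32768 → NEW=255, ERR=-1764369/32768
(2,1): OLD=204000437/1048576 → NEW=255, ERR=-63386443/1048576
(2,2): OLD=2681726559/16777216 → NEW=255, ERR=-1596463521/16777216
(2,3): OLD=19992273447/134217728 → NEW=255, ERR=-14233247193/134217728
(2,4): OLD=464775511029/4294967296 → NEW=0, ERR=464775511029/4294967296
(2,5): OLD=12662799835395/68719476736 → NEW=255, ERR=-4860666732285/68719476736
(3,0): OLD=2899762047/16777216 → NEW=255, ERR=-1378428033/16777216
(3,1): OLD=19858441491/134217728 → NEW=255, ERR=-14367079149/134217728
(3,2): OLD=125381325225/1073741824 → NEW=0, ERR=125381325225/1073741824
(3,3): OLD=13282825181627/68719476736 → NEW=255, ERR=-4240641386053/68719476736
(3,4): OLD=114859854893275/549755813888 → NEW=255, ERR=-25327877648165/549755813888
(3,5): OLD=1464580243069173/8796093022208 → NEW=255, ERR=-778423477593867/8796093022208
(4,0): OLD=281866246929/2147483648 → NEW=255, ERR=-265742083311/2147483648
(4,1): OLD=4232077491421/34359738368 → NEW=0, ERR=4232077491421/34359738368
(4,2): OLD=270608263502471/1099511627776 → NEW=255, ERR=-9767201580409/1099511627776
(4,3): OLD=2541880930700611/17592186044416 → NEW=255, ERR=-1944126510625469/17592186044416
(4,4): OLD=21899980191938163/281474976710656 → NEW=0, ERR=21899980191938163/281474976710656
(4,5): OLD=1047108546240531525/4503599627370496 → NEW=255, ERR=-101309358738944955/4503599627370496
(5,0): OLD=83246086728679/549755813888 → NEW=255, ERR=-56941645812761/549755813888
(5,1): OLD=2916365665935959/17592186044416 → NEW=255, ERR=-1569641775390121/17592186044416
(5,2): OLD=19445123047362093/140737488355328 → NEW=255, ERR=-16442936483246547/140737488355328
(5,3): OLD=488116238282429887/4503599627370496 → NEW=0, ERR=488116238282429887/4503599627370496
(5,4): OLD=2266273510204917887/9007199254740992 → NEW=255, ERR=-30562299754035073/9007199254740992
(5,5): OLD=22243969396459553931/144115188075855872 → NEW=255, ERR=-14505403562883693429/144115188075855872
Output grid:
  Row 0: ######  (0 black, running=0)
  Row 1: #.#.##  (2 black, running=2)
  Row 2: ####.#  (1 black, running=3)
  Row 3: ##.###  (1 black, running=4)
  Row 4: #.##.#  (2 black, running=6)
  Row 5: ###.##  (1 black, running=7)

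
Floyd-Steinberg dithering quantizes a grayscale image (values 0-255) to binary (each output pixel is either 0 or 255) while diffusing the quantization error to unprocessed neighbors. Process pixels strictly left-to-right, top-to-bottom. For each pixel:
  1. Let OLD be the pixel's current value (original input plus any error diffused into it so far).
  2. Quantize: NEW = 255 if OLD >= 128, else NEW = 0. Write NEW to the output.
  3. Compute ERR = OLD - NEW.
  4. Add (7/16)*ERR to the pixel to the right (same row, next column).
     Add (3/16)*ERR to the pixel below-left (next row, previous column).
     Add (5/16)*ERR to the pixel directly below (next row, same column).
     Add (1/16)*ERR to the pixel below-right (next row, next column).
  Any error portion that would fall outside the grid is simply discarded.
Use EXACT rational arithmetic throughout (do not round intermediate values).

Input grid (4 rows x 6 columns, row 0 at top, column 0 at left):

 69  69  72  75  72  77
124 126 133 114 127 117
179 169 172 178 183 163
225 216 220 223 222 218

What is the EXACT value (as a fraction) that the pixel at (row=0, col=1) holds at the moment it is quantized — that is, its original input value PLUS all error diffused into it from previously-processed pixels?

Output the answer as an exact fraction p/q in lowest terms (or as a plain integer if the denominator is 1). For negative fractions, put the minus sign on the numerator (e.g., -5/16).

(0,0): OLD=69 → NEW=0, ERR=69
(0,1): OLD=1587/16 → NEW=0, ERR=1587/16
Target (0,1): original=69, with diffused error = 1587/16

Answer: 1587/16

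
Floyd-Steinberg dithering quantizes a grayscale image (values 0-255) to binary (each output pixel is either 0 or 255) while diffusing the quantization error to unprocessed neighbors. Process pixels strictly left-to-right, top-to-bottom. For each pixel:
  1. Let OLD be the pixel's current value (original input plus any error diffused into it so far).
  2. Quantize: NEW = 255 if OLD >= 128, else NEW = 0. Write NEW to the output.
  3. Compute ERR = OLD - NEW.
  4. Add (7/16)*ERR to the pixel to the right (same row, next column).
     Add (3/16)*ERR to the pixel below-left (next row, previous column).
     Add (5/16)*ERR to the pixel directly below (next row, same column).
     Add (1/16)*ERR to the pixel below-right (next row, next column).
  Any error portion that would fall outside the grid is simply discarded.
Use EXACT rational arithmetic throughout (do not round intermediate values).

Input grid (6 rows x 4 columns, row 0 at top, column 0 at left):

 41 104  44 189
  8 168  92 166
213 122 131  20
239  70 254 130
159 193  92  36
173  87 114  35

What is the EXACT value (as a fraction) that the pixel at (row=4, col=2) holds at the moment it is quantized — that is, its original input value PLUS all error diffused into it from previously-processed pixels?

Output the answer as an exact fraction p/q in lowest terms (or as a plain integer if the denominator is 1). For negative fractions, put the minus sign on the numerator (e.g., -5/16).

(0,0): OLD=41 → NEW=0, ERR=41
(0,1): OLD=1951/16 → NEW=0, ERR=1951/16
(0,2): OLD=24921/256 → NEW=0, ERR=24921/256
(0,3): OLD=948591/4096 → NEW=255, ERR=-95889/4096
(1,0): OLD=11181/256 → NEW=0, ERR=11181/256
(1,1): OLD=503867/2048 → NEW=255, ERR=-18373/2048
(1,2): OLD=7977559/65536 → NEW=0, ERR=7977559/65536
(1,3): OLD=228615185/1048576 → NEW=255, ERR=-38771695/1048576
(2,0): OLD=7371705/32768 → NEW=255, ERR=-984135/32768
(2,1): OLD=138003715/1048576 → NEW=255, ERR=-129383165/1048576
(2,2): OLD=225576975/2097152 → NEW=0, ERR=225576975/2097152
(2,3): OLD=2117692403/33554432 → NEW=0, ERR=2117692403/33554432
(3,0): OLD=3464143529/16777216 → NEW=255, ERR=-814046551/16777216
(3,1): OLD=7651473143/268435456 → NEW=0, ERR=7651473143/268435456
(3,2): OLD=1306553796617/4294967296 → NEW=255, ERR=211337136137/4294967296
(3,3): OLD=12230196711359/68719476736 → NEW=255, ERR=-5293269856321/68719476736
(4,0): OLD=640730495413/4294967296 → NEW=255, ERR=-454486165067/4294967296
(4,1): OLD=5559594598687/34359738368 → NEW=255, ERR=-3202138685153/34359738368
(4,2): OLD=59311066609855/1099511627776 → NEW=0, ERR=59311066609855/1099511627776
Target (4,2): original=92, with diffused error = 59311066609855/1099511627776

Answer: 59311066609855/1099511627776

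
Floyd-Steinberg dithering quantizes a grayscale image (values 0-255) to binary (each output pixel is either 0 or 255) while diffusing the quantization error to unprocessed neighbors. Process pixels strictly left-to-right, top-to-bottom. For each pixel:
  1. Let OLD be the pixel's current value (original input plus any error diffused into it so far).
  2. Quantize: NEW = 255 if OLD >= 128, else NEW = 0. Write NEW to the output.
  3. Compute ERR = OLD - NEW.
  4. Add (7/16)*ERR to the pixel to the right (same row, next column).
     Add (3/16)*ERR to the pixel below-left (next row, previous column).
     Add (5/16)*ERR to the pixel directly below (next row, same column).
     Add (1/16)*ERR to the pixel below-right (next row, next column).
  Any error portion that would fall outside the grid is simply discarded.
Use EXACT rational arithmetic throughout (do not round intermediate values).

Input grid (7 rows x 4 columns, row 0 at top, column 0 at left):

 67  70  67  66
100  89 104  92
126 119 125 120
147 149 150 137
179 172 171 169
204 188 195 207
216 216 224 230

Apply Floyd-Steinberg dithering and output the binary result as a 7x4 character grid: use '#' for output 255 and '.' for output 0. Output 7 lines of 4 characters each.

(0,0): OLD=67 → NEW=0, ERR=67
(0,1): OLD=1589/16 → NEW=0, ERR=1589/16
(0,2): OLD=28275/256 → NEW=0, ERR=28275/256
(0,3): OLD=468261/4096 → NEW=0, ERR=468261/4096
(1,0): OLD=35727/256 → NEW=255, ERR=-29553/256
(1,1): OLD=193385/2048 → NEW=0, ERR=193385/2048
(1,2): OLD=13596701/65536 → NEW=255, ERR=-3114979/65536
(1,3): OLD=119363419/1048576 → NEW=0, ERR=119363419/1048576
(2,0): OLD=3526803/32768 → NEW=0, ERR=3526803/32768
(2,1): OLD=188186881/1048576 → NEW=255, ERR=-79199999/1048576
(2,2): OLD=218832133/2097152 → NEW=0, ERR=218832133/2097152
(2,3): OLD=6652311633/33554432 → NEW=255, ERR=-1904068527/33554432
(3,0): OLD=2792939235/16777216 → NEW=255, ERR=-1485250845/16777216
(3,1): OLD=30321821437/268435456 → NEW=0, ERR=30321821437/268435456
(3,2): OLD=930577565187/4294967296 → NEW=255, ERR=-164639095293/4294967296
(3,3): OLD=7491658996885/68719476736 → NEW=0, ERR=7491658996885/68719476736
(4,0): OLD=740944542695/4294967296 → NEW=255, ERR=-354272117785/4294967296
(4,1): OLD=5445724693429/34359738368 → NEW=255, ERR=-3316008590411/34359738368
(4,2): OLD=158658603739029/1099511627776 → NEW=255, ERR=-121716861343851/1099511627776
(4,3): OLD=2678246523455139/17592186044416 → NEW=255, ERR=-1807760917870941/17592186044416
(5,0): OLD=88031275550519/549755813888 → NEW=255, ERR=-52156456990921/549755813888
(5,1): OLD=1590734957827041/17592186044416 → NEW=0, ERR=1590734957827041/17592186044416
(5,2): OLD=1536385534498621/8796093022208 → NEW=255, ERR=-706618186164419/8796093022208
(5,3): OLD=37386391201947605/281474976710656 → NEW=255, ERR=-34389727859269675/281474976710656
(6,0): OLD=57225766724435459/281474976710656 → NEW=255, ERR=-14550352336781821/281474976710656
(6,1): OLD=903644397929581893/4503599627370496 → NEW=255, ERR=-244773507049894587/4503599627370496
(6,2): OLD=11375065170524461011/72057594037927936 → NEW=255, ERR=-6999621309147162669/72057594037927936
(6,3): OLD=166367129054620561349/1152921504606846976 → NEW=255, ERR=-127627854620125417531/1152921504606846976
Row 0: ....
Row 1: #.#.
Row 2: .#.#
Row 3: #.#.
Row 4: ####
Row 5: #.##
Row 6: ####

Answer: ....
#.#.
.#.#
#.#.
####
#.##
####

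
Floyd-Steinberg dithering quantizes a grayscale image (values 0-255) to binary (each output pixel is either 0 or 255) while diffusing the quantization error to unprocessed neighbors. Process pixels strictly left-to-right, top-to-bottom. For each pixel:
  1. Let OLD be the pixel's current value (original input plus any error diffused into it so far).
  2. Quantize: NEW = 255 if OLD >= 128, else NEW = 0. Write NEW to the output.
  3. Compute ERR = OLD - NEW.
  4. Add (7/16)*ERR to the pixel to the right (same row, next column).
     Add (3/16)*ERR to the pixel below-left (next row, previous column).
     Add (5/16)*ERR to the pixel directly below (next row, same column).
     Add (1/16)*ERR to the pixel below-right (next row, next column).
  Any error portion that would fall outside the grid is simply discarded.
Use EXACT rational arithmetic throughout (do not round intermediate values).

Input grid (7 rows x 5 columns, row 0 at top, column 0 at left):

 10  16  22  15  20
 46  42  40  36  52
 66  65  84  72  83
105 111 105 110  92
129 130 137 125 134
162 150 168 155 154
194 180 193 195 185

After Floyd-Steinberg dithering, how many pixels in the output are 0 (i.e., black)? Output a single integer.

Answer: 20

Derivation:
(0,0): OLD=10 → NEW=0, ERR=10
(0,1): OLD=163/8 → NEW=0, ERR=163/8
(0,2): OLD=3957/128 → NEW=0, ERR=3957/128
(0,3): OLD=58419/2048 → NEW=0, ERR=58419/2048
(0,4): OLD=1064293/32768 → NEW=0, ERR=1064293/32768
(1,0): OLD=6777/128 → NEW=0, ERR=6777/128
(1,1): OLD=79823/1024 → NEW=0, ERR=79823/1024
(1,2): OLD=2961787/32768 → NEW=0, ERR=2961787/32768
(1,3): OLD=12121567/131072 → NEW=0, ERR=12121567/131072
(1,4): OLD=218927549/2097152 → NEW=0, ERR=218927549/2097152
(2,0): OLD=1591893/16384 → NEW=0, ERR=1591893/16384
(2,1): OLD=79757175/524288 → NEW=255, ERR=-53936265/524288
(2,2): OLD=750360357/8388608 → NEW=0, ERR=750360357/8388608
(2,3): OLD=22180448415/134217728 → NEW=255, ERR=-12045072225/134217728
(2,4): OLD=176394937497/2147483648 → NEW=0, ERR=176394937497/2147483648
(3,0): OLD=973697925/8388608 → NEW=0, ERR=973697925/8388608
(3,1): OLD=10232641185/67108864 → NEW=255, ERR=-6880119135/67108864
(3,2): OLD=139250043195/2147483648 → NEW=0, ERR=139250043195/2147483648
(3,3): OLD=563999101091/4294967296 → NEW=255, ERR=-531217559389/4294967296
(3,4): OLD=3982176007759/68719476736 → NEW=0, ERR=3982176007759/68719476736
(4,0): OLD=156820254891/1073741824 → NEW=255, ERR=-116983910229/1073741824
(4,1): OLD=2395188981419/34359738368 → NEW=0, ERR=2395188981419/34359738368
(4,2): OLD=86951030405733/549755813888 → NEW=255, ERR=-53236702135707/549755813888
(4,3): OLD=518095710061227/8796093022208 → NEW=0, ERR=518095710061227/8796093022208
(4,4): OLD=23946152493379629/140737488355328 → NEW=255, ERR=-11941907037229011/140737488355328
(5,0): OLD=77528583157473/549755813888 → NEW=255, ERR=-62659149383967/549755813888
(5,1): OLD=426404578856291/4398046511104 → NEW=0, ERR=426404578856291/4398046511104
(5,2): OLD=27522081486253563/140737488355328 → NEW=255, ERR=-8365978044355077/140737488355328
(5,3): OLD=70615116189299509/562949953421312 → NEW=0, ERR=70615116189299509/562949953421312
(5,4): OLD=1675734483254547639/9007199254740992 → NEW=255, ERR=-621101326704405321/9007199254740992
(6,0): OLD=12424384131677009/70368744177664 → NEW=255, ERR=-5519645633627311/70368744177664
(6,1): OLD=355134983834208063/2251799813685248 → NEW=255, ERR=-219073968655530177/2251799813685248
(6,2): OLD=5816462339168943525/36028797018963968 → NEW=255, ERR=-3370880900666868315/36028797018963968
(6,3): OLD=101815611275267581271/576460752303423488 → NEW=255, ERR=-45181880562105408169/576460752303423488
(6,4): OLD=1263608117315828661793/9223372036854775808 → NEW=255, ERR=-1088351752082139169247/9223372036854775808
Output grid:
  Row 0: .....  (5 black, running=5)
  Row 1: .....  (5 black, running=10)
  Row 2: .#.#.  (3 black, running=13)
  Row 3: .#.#.  (3 black, running=16)
  Row 4: #.#.#  (2 black, running=18)
  Row 5: #.#.#  (2 black, running=20)
  Row 6: #####  (0 black, running=20)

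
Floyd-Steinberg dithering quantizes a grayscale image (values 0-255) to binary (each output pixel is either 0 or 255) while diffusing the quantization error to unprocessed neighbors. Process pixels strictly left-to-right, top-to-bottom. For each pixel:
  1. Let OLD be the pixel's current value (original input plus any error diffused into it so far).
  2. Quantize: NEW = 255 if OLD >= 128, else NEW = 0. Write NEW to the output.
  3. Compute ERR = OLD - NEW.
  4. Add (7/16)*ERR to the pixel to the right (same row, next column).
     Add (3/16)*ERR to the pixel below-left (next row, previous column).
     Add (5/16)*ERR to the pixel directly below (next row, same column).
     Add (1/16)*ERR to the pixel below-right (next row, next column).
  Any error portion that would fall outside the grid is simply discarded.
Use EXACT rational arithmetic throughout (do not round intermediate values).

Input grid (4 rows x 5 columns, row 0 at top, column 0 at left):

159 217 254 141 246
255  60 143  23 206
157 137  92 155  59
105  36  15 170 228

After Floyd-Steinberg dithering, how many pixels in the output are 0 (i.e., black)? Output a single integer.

(0,0): OLD=159 → NEW=255, ERR=-96
(0,1): OLD=175 → NEW=255, ERR=-80
(0,2): OLD=219 → NEW=255, ERR=-36
(0,3): OLD=501/4 → NEW=0, ERR=501/4
(0,4): OLD=19251/64 → NEW=255, ERR=2931/64
(1,0): OLD=210 → NEW=255, ERR=-45
(1,1): OLD=41/16 → NEW=0, ERR=41/16
(1,2): OLD=38747/256 → NEW=255, ERR=-26533/256
(1,3): OLD=94753/4096 → NEW=0, ERR=94753/4096
(1,4): OLD=15614631/65536 → NEW=255, ERR=-1097049/65536
(2,0): OLD=36715/256 → NEW=255, ERR=-28565/256
(2,1): OLD=136679/2048 → NEW=0, ERR=136679/2048
(2,2): OLD=6114933/65536 → NEW=0, ERR=6114933/65536
(2,3): OLD=25353807/131072 → NEW=255, ERR=-8069553/131072
(2,4): OLD=59306703/2097152 → NEW=0, ERR=59306703/2097152
(3,0): OLD=2708077/32768 → NEW=0, ERR=2708077/32768
(3,1): OLD=108562613/1048576 → NEW=0, ERR=108562613/1048576
(3,2): OLD=1377101547/16777216 → NEW=0, ERR=1377101547/16777216
(3,3): OLD=53098008149/268435456 → NEW=255, ERR=-15353033131/268435456
(3,4): OLD=893211156947/4294967296 → NEW=255, ERR=-202005503533/4294967296
Output grid:
  Row 0: ###.#  (1 black, running=1)
  Row 1: #.#.#  (2 black, running=3)
  Row 2: #..#.  (3 black, running=6)
  Row 3: ...##  (3 black, running=9)

Answer: 9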